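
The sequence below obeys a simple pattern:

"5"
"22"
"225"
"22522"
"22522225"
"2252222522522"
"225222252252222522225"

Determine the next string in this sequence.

From term 3 onward, concatenate the last term with the second-to-last: 22·5 = 225, 225·22 = 22522, …
The next term joins 225222252252222522225 and 2252222522522.

2252222522522225222252252222522522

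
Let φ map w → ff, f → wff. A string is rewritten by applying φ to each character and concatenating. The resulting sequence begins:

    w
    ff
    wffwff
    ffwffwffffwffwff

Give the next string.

Rewriting the 16 symbols of ffwffwffffwffwff one by one yields wff wff ff wff wff ff wff wff wff wff ff wff wff ff wff wff; concatenated:

wffwffffwffwffffwffwffwffwffffwffwffffwffwff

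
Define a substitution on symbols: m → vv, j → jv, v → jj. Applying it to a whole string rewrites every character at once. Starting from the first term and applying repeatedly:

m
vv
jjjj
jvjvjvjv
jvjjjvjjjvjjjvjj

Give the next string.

Applying the rule to each of the 16 symbols of jvjjjvjjjvjjjvjj gives the pieces jv jj jv jv jv jj jv jv jv jj jv jv jv jj jv jv, which concatenate to the answer.

jvjjjvjvjvjjjvjvjvjjjvjvjvjjjvjv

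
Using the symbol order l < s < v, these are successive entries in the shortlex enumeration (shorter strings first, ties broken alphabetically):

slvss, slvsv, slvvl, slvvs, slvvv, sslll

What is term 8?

Continuing the enumeration 2 steps past sslll: sslll → sslls → (answer).

ssllv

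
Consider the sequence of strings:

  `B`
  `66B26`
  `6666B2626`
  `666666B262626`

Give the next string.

Every step adds 66 to the front and 26 to the end of the previous string.
Applying this once more to 666666B262626:

66666666B26262626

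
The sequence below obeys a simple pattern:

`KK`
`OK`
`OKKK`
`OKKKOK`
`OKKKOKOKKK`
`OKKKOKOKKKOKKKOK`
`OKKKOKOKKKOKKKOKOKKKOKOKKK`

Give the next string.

OKKKOKOKKKOKKKOKOKKKOKOKKKOKKKOKOKKKOKKKOK

From term 3 onward, concatenate the last term with the second-to-last: OK·KK = OKKK, OKKK·OK = OKKKOK, …
So term 8 is OKKKOKOKKKOKKKOKOKKKOKOKKK·OKKKOKOKKKOKKKOK.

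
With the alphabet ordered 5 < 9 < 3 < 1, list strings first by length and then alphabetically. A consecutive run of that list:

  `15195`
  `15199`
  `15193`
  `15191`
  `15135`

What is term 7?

15133

Stepping forward 2 times from 15135: 15135 → 15139, then the target.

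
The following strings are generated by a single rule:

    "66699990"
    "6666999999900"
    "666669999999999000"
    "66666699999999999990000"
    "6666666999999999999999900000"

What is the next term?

Term n consists of n+1 6's, followed by 3n-2 9's, followed by n-1 0's, where the shown terms are n = 2, 3, 4, 5, 6.
Setting n = 7 gives 8, 19, 6 characters in each block.

666666669999999999999999999000000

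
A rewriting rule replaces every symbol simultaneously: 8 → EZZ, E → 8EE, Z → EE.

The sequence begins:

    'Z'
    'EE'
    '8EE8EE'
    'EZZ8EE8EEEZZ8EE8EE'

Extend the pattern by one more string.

Rewriting the 18 symbols of EZZ8EE8EEEZZ8EE8EE one by one yields 8EE EE EE EZZ 8EE 8EE EZZ 8EE 8EE 8EE EE EE EZZ 8EE 8EE EZZ 8EE 8EE; concatenated:

8EEEEEEEZZ8EE8EEEZZ8EE8EE8EEEEEEEZZ8EE8EEEZZ8EE8EE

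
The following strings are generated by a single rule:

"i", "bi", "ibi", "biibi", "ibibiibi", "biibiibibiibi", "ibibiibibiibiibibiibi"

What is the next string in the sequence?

biibiibibiibiibibiibibiibiibibiibi

This is a Fibonacci-style word recurrence s(k) = s(k−2)·s(k−1): e.g. i·bi = ibi.
So term 8 is biibiibibiibi·ibibiibibiibiibibiibi.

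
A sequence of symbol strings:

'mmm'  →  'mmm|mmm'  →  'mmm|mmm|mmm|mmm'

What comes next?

mmm|mmm|mmm|mmm|mmm|mmm|mmm|mmm

s(k+1) = s(k)·|·s(k) — each term doubles the last with '|' between the halves.
One more doubling of mmm|mmm|mmm|mmm gives the answer.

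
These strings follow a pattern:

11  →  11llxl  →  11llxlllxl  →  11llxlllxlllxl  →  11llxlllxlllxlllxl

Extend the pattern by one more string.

Each term is the previous one with llxl appended.
So the next term is 11llxlllxlllxlllxl·llxl.

11llxlllxlllxlllxlllxl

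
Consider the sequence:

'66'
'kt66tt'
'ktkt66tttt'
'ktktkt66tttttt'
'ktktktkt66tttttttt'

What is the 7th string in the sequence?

ktktktktktkt66tttttttttttt

Each term wraps the previous one in kt on the left and tt on the right.
From ktktktkt66tttttttt, 2 further steps: ktktktkt66tttttttt → ktktktktkt66tttttttttt → (answer).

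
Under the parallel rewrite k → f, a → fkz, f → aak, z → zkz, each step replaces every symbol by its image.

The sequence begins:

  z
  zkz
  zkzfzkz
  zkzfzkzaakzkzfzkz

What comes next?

Rewriting the 17 symbols of zkzfzkzaakzkzfzkz one by one yields zkz f zkz aak zkz f zkz fkz fkz f zkz f zkz aak zkz f zkz; concatenated:

zkzfzkzaakzkzfzkzfkzfkzfzkzfzkzaakzkzfzkz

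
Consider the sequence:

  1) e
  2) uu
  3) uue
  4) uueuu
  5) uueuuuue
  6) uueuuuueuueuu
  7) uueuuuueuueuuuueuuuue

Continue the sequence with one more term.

uueuuuueuueuuuueuuuueuueuuuueuueuu

This is a Fibonacci-style word recurrence s(k) = s(k−1)·s(k−2): e.g. uu·e = uue.
Continuing: uueuuuueuueuuuueuuuue · uueuuuueuueuu gives term 8.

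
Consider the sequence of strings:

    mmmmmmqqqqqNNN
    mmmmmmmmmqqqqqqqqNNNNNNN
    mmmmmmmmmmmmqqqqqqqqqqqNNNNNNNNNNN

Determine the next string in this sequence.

mmmmmmmmmmmmmmmqqqqqqqqqqqqqqNNNNNNNNNNNNNNN

Each string has the form m^{3n+3} q^{3n+2} N^{4n-1} (n = 1, 2, …).
Setting n = 4 gives 15, 14, 15 characters in each block.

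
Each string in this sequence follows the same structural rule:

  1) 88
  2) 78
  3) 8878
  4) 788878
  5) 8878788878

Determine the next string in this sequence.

7888788878788878

From term 3 onward, concatenate the second-to-last term with the last: 88·78 = 8878, 78·8878 = 788878, …
Continuing: 788878 · 8878788878 gives term 6.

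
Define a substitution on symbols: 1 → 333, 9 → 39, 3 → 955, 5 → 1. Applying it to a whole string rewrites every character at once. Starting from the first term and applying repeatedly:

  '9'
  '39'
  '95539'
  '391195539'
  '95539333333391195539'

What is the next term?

39119553995595595595595595595539333333391195539

Applying the rule to each of the 20 symbols of 95539333333391195539 gives the pieces 39 1 1 955 39 955 955 955 955 955 955 955 39 333 333 39 1 1 955 39, which concatenate to the answer.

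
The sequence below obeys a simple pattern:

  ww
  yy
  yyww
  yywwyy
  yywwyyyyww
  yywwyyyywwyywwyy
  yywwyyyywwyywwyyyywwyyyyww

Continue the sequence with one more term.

yywwyyyywwyywwyyyywwyyyywwyywwyyyywwyywwyy

This is a Fibonacci-style word recurrence s(k) = s(k−1)·s(k−2): e.g. yy·ww = yyww.
So term 8 is yywwyyyywwyywwyyyywwyyyyww·yywwyyyywwyywwyy.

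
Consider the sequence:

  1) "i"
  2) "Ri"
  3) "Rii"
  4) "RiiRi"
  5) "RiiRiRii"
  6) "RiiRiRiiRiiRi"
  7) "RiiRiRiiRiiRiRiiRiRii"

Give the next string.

Each term (from the third on) is the previous term followed by the one before it: term 3 = Ri·i = Rii.
Continuing: RiiRiRiiRiiRiRiiRiRii · RiiRiRiiRiiRi gives term 8.

RiiRiRiiRiiRiRiiRiRiiRiiRiRiiRiiRi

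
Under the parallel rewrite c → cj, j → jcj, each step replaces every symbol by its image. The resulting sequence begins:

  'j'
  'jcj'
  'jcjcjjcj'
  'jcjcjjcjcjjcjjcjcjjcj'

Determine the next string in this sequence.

jcjcjjcjcjjcjjcjcjjcjcjjcjjcjcjjcjjcjcjjcjcjjcjjcjcjjcj

φ(jcjcjjcjcjjcjjcjcjjcj) expands symbol-by-symbol to jcj cj jcj cj jcj jcj cj jcj cj jcj jcj cj jcj jcj cj jcj cj jcj jcj cj jcj; joining the 21 pieces gives the next term.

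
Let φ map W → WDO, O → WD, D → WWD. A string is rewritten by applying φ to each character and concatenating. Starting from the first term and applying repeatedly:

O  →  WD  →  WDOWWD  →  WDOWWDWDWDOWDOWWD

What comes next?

Rewriting the 17 symbols of WDOWWDWDWDOWDOWWD one by one yields WDO WWD WD WDO WDO WWD WDO WWD WDO WWD WD WDO WWD WD WDO WDO WWD; concatenated:

WDOWWDWDWDOWDOWWDWDOWWDWDOWWDWDWDOWWDWDWDOWDOWWD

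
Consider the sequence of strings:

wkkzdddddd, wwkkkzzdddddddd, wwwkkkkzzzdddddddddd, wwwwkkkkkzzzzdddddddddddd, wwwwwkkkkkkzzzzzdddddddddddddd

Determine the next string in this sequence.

Reading off run lengths: w runs 1, 2, 3, 4, 5; k runs 2, 3, 4, 5, 6; z runs 1, 2, 3, 4, 5; d runs 6, 8, 10, 12, 14 — each is linear in n, where the shown terms are n = 2, 3, 4, 5, 6.
For the next term, n = 7, so the run lengths are 6, 7, 6, 16.

wwwwwwkkkkkkkzzzzzzdddddddddddddddd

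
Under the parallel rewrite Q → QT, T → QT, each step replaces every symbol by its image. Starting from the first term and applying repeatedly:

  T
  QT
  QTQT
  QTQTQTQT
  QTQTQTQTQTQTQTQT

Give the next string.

Replace each of the 16 characters of QTQTQTQTQTQTQTQT in place — QT QT QT QT QT QT QT QT QT QT QT QT QT QT QT QT — and concatenate.

QTQTQTQTQTQTQTQTQTQTQTQTQTQTQTQT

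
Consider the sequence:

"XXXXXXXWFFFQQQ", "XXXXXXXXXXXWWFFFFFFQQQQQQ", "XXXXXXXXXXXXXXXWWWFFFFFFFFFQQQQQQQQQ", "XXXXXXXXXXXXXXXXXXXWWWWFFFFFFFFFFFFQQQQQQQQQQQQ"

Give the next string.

XXXXXXXXXXXXXXXXXXXXXXXWWWWWFFFFFFFFFFFFFFFQQQQQQQQQQQQQQQ

Term n consists of 4n+3 X's, followed by n W's, followed by 3n F's, followed by 3n Q's (n = 1, 2, …).
For the next term, n = 5, so the run lengths are 23, 5, 15, 15.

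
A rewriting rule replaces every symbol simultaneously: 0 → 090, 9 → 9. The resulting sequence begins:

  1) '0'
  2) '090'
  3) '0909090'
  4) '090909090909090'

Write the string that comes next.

φ(090909090909090) expands symbol-by-symbol to 090 9 090 9 090 9 090 9 090 9 090 9 090 9 090; joining the 15 pieces gives the next term.

0909090909090909090909090909090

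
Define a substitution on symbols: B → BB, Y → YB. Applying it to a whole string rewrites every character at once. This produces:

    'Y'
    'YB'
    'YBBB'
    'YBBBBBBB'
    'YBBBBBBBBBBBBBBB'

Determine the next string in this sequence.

YBBBBBBBBBBBBBBBBBBBBBBBBBBBBBBB

φ(YBBBBBBBBBBBBBBB) expands symbol-by-symbol to YB BB BB BB BB BB BB BB BB BB BB BB BB BB BB BB; joining the 16 pieces gives the next term.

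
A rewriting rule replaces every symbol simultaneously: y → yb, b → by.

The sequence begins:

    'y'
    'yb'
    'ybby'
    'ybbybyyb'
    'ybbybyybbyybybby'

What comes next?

Applying the rule to each of the 16 symbols of ybbybyybbyybybby gives the pieces yb by by yb by yb yb by by yb yb by yb by by yb, which concatenate to the answer.

ybbybyybbyybybbybyybybbyybbybyyb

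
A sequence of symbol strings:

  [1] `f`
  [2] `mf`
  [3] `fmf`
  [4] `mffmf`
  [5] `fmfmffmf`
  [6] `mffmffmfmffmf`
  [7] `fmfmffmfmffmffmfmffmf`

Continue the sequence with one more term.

This is a Fibonacci-style word recurrence s(k) = s(k−2)·s(k−1): e.g. f·mf = fmf.
Continuing: mffmffmfmffmf · fmfmffmfmffmffmfmffmf gives term 8.

mffmffmfmffmffmfmffmfmffmffmfmffmf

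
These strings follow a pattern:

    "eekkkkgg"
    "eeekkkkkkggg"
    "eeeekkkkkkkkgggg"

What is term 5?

eeeeeekkkkkkkkkkkkgggggg

Term n consists of n e's, followed by 2n k's, followed by n g's, where the shown terms are n = 2, 3, 4.
Setting n = 6 gives 6, 12, 6 characters in each block.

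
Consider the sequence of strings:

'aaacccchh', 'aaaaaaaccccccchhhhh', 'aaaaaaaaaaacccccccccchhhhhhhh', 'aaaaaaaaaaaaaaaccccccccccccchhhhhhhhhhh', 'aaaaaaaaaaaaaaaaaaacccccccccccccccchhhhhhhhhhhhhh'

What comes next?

The n-th term is 4n-1 a's then 3n+1 c's then 3n-1 h's (n = 1, 2, …).
At n = 6 the blocks have lengths 23, 19, 17.

aaaaaaaaaaaaaaaaaaaaaaaccccccccccccccccccchhhhhhhhhhhhhhhhh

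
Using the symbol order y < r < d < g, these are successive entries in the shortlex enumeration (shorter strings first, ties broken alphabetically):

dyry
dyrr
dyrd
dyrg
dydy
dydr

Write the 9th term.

dygy

Advancing 3 positions from dydr through dydr → dydd → dydg reaches term 9.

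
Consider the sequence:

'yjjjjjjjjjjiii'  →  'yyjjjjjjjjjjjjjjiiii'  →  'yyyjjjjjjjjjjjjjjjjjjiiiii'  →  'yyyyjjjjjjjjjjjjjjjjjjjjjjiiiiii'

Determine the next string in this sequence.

yyyyyjjjjjjjjjjjjjjjjjjjjjjjjjjiiiiiii

Reading off run lengths: y runs 1, 2, 3, 4; j runs 10, 14, 18, 22; i runs 3, 4, 5, 6 — each is linear in n, where the shown terms are n = 2, 3, 4, 5.
For the next term, n = 6, so the run lengths are 5, 26, 7.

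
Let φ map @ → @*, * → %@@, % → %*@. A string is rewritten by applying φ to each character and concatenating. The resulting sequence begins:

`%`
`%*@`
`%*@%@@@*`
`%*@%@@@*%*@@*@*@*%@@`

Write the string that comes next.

%*@%@@@*%*@@*@*@*%@@%*@%@@@*@*%@@@*%@@@*%@@%*@@*@*

Applying the rule to each of the 20 symbols of %*@%@@@*%*@@*@*@*%@@ gives the pieces %*@ %@@ @* %*@ @* @* @* %@@ %*@ %@@ @* @* %@@ @* %@@ @* %@@ %*@ @* @*, which concatenate to the answer.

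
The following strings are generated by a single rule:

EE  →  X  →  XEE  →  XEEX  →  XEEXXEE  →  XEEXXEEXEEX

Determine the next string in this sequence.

XEEXXEEXEEXXEEXXEE

This is a Fibonacci-style word recurrence s(k) = s(k−1)·s(k−2): e.g. X·EE = XEE.
Continuing: XEEXXEEXEEX · XEEXXEE gives term 7.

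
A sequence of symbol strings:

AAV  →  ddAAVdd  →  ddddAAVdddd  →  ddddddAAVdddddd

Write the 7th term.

Each term wraps the previous one in dd on the left and dd on the right.
From ddddddAAVdddddd, 3 further steps: ddddddAAVdddddd → ddddddddAAVdddddddd → ddddddddddAAVdddddddddd → (answer).

ddddddddddddAAVdddddddddddd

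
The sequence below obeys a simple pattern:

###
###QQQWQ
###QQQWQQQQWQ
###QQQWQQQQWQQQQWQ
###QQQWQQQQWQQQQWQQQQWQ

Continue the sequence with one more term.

###QQQWQQQQWQQQQWQQQQWQQQQWQ

Every step adds QQQWQ to the end: s(k+1) = s(k)·QQQWQ.
One more step from ###QQQWQQQQWQQQQWQQQQWQ gives the answer.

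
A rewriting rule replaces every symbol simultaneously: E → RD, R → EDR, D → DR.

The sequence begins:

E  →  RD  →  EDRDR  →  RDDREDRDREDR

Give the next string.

EDRDRDREDRRDDREDRDREDRRDDREDR

Expanding RDDREDRDREDR: R→EDR, D→DR, D→DR, R→EDR, E→RD, D→DR, R→EDR, D→DR, R→EDR, E→RD, D→DR, R→EDR. Concatenated: EDR DR DR EDR RD DR EDR DR EDR RD DR EDR.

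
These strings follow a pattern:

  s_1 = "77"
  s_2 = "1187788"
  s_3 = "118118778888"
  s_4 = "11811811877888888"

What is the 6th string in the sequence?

Every step adds 118 to the front and 88 to the end of the previous string.
From 11811811877888888, 2 further steps: 11811811877888888 → 1181181181187788888888 → (answer).

118118118118118778888888888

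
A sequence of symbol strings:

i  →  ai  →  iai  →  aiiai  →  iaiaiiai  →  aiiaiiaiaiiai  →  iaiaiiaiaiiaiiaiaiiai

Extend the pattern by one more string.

Each term (from the third on) is the two preceding terms concatenated in order: term 3 = i·ai = iai.
So term 8 is aiiaiiaiaiiai·iaiaiiaiaiiaiiaiaiiai.

aiiaiiaiaiiaiiaiaiiaiaiiaiiaiaiiai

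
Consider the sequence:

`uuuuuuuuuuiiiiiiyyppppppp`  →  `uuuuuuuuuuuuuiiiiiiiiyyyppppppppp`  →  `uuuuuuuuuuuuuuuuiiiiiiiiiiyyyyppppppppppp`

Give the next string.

The n-th term is 3n+1 u's then 2n i's then n-1 y's then 2n+1 p's, where the shown terms are n = 3, 4, 5.
At n = 6 the blocks have lengths 19, 12, 5, 13.

uuuuuuuuuuuuuuuuuuuiiiiiiiiiiiiyyyyyppppppppppppp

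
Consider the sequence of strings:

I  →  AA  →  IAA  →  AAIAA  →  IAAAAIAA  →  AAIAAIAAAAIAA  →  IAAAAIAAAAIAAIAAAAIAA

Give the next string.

This is a Fibonacci-style word recurrence s(k) = s(k−2)·s(k−1): e.g. I·AA = IAA.
Continuing: AAIAAIAAAAIAA · IAAAAIAAAAIAAIAAAAIAA gives term 8.

AAIAAIAAAAIAAIAAAAIAAAAIAAIAAAAIAA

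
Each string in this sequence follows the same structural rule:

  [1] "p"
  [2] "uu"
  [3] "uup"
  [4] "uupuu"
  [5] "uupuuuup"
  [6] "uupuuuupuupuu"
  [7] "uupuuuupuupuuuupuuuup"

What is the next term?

This is a Fibonacci-style word recurrence s(k) = s(k−1)·s(k−2): e.g. uu·p = uup.
The next term joins uupuuuupuupuuuupuuuup and uupuuuupuupuu.

uupuuuupuupuuuupuuuupuupuuuupuupuu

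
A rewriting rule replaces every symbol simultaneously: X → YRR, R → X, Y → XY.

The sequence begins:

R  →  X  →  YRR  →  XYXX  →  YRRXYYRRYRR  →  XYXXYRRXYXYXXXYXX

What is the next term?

φ(XYXXYRRXYXYXXXYXX) expands symbol-by-symbol to YRR XY YRR YRR XY X X YRR XY YRR XY YRR YRR YRR XY YRR YRR; joining the 17 pieces gives the next term.

YRRXYYRRYRRXYXXYRRXYYRRXYYRRYRRYRRXYYRRYRR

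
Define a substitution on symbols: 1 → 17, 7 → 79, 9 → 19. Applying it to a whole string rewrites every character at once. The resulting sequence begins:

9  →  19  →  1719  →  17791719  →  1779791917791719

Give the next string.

φ(1779791917791719) expands symbol-by-symbol to 17 79 79 19 79 19 17 19 17 79 79 19 17 79 17 19; joining the 16 pieces gives the next term.

17797919791917191779791917791719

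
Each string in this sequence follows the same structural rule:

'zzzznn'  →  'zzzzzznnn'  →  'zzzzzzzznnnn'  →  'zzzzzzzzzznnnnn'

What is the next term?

zzzzzzzzzzzznnnnnn

The n-th term is 2n z's then n n's, where the shown terms are n = 2, 3, 4, 5.
Setting n = 6 gives 12, 6 characters in each block.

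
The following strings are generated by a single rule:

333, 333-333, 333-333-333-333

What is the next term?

Each string is two copies of the previous one joined by '-'.
One more doubling of 333-333-333-333 gives the answer.

333-333-333-333-333-333-333-333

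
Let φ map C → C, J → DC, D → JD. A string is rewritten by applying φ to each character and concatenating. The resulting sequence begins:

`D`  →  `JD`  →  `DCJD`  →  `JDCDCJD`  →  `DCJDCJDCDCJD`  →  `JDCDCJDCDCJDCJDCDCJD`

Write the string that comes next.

DCJDCJDCDCJDCJDCDCJDCDCJDCJDCDCJD

φ(JDCDCJDCDCJDCJDCDCJD) expands symbol-by-symbol to DC JD C JD C DC JD C JD C DC JD C DC JD C JD C DC JD; joining the 20 pieces gives the next term.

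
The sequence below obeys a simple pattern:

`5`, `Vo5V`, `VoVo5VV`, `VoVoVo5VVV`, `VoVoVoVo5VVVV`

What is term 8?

Each term wraps the previous one in Vo on the left and V on the right.
From VoVoVoVo5VVVV, 3 further steps: VoVoVoVo5VVVV → VoVoVoVoVo5VVVVV → VoVoVoVoVoVo5VVVVVV → (answer).

VoVoVoVoVoVoVo5VVVVVVV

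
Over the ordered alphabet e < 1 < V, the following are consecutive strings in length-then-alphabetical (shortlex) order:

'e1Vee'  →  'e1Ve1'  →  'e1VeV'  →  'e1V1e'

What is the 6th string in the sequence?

e1V1V

Stepping forward 2 times from e1V1e: e1V1e → e1V11, then the target.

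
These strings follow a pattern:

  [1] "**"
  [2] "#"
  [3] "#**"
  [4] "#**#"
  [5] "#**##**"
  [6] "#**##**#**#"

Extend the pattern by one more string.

#**##**#**##**##**

From term 3 onward, concatenate the last term with the second-to-last: #·** = #**, #**·# = #**#, …
The next term joins #**##**#**# and #**##**.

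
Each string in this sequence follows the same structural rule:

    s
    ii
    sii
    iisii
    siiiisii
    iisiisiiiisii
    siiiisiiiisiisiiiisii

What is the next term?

From term 3 onward, concatenate the second-to-last term with the last: s·ii = sii, ii·sii = iisii, …
Continuing: iisiisiiiisii · siiiisiiiisiisiiiisii gives term 8.

iisiisiiiisiisiiiisiiiisiisiiiisii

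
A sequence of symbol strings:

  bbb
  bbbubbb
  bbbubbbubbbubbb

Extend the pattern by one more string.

bbbubbbubbbubbbubbbubbbubbbubbb

s(k+1) = s(k)·u·s(k) — each term doubles the last with 'u' between the halves.
So the next term is two copies of bbbubbbubbbubbb with 'u' between the halves.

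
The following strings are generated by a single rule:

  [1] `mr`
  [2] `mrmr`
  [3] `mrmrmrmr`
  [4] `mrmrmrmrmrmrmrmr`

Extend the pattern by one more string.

s(k+1) = s(k)·s(k) — each term doubles the last.
Doubling mrmrmrmrmrmrmrmr:

mrmrmrmrmrmrmrmrmrmrmrmrmrmrmrmr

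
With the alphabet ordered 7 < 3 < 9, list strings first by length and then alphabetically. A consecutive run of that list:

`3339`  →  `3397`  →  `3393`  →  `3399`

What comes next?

3977

The successor of 3399 increments the rightmost position that isn't already 9 and resets every position after it to 7.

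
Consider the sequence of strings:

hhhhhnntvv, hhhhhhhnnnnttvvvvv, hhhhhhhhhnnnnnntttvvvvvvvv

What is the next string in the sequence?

The n-th term is 2n+3 h's then 2n n's then n t's then 3n-1 v's (n = 1, 2, …).
At n = 4 the blocks have lengths 11, 8, 4, 11.

hhhhhhhhhhhnnnnnnnnttttvvvvvvvvvvv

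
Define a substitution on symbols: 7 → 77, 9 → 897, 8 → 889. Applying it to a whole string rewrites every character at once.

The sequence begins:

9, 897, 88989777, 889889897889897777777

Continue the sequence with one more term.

Replace each of the 21 characters of 889889897889897777777 in place — 889 889 897 889 889 897 889 897 77 889 889 897 889 897 77 77 77 77 77 77 77 — and concatenate.

8898898978898898978898977788988989788989777777777777777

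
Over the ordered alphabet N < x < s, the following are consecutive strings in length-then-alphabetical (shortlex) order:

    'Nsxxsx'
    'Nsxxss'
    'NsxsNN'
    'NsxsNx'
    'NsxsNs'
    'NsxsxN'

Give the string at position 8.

Nsxsxs

Advancing 2 positions from NsxsxN through NsxsxN → Nsxsxx reaches term 8.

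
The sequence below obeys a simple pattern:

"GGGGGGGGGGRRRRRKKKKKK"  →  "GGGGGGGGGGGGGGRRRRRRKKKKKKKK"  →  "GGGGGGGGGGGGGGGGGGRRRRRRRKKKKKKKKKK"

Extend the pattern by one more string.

The n-th term is 4n+2 G's then n+3 R's then 2n+2 K's, where the shown terms are n = 2, 3, 4.
For the next term, n = 5, so the run lengths are 22, 8, 12.

GGGGGGGGGGGGGGGGGGGGGGRRRRRRRRKKKKKKKKKKKK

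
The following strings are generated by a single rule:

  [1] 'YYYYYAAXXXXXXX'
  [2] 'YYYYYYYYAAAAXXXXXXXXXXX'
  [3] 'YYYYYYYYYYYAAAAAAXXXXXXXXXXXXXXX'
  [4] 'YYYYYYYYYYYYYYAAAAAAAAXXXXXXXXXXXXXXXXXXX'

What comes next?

Reading off run lengths: Y runs 5, 8, 11, 14; A runs 2, 4, 6, 8; X runs 7, 11, 15, 19 — each is linear in n (n = 1, 2, …).
At n = 5 the blocks have lengths 17, 10, 23.

YYYYYYYYYYYYYYYYYAAAAAAAAAAXXXXXXXXXXXXXXXXXXXXXXX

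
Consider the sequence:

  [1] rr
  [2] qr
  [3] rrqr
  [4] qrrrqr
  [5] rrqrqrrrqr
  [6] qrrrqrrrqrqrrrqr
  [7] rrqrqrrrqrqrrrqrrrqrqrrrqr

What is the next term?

Each term (from the third on) is the two preceding terms concatenated in order: term 3 = rr·qr = rrqr.
So term 8 is qrrrqrrrqrqrrrqr·rrqrqrrrqrqrrrqrrrqrqrrrqr.

qrrrqrrrqrqrrrqrrrqrqrrrqrqrrrqrrrqrqrrrqr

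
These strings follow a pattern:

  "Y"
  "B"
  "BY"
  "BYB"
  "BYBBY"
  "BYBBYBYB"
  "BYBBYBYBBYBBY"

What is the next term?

Each term (from the third on) is the previous term followed by the one before it: term 3 = B·Y = BY.
The next term joins BYBBYBYBBYBBY and BYBBYBYB.

BYBBYBYBBYBBYBYBBYBYB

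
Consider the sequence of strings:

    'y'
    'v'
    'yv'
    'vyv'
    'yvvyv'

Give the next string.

vyvyvvyv

Each term (from the third on) is the two preceding terms concatenated in order: term 3 = y·v = yv.
The next term joins vyv and yvvyv.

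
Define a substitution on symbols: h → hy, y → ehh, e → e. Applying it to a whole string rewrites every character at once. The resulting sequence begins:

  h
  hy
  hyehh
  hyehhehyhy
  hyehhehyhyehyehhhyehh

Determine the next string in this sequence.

φ(hyehhehyhyehyehhhyehh) expands symbol-by-symbol to hy ehh e hy hy e hy ehh hy ehh e hy ehh e hy hy hy ehh e hy hy; joining the 21 pieces gives the next term.

hyehhehyhyehyehhhyehhehyehhehyhyhyehhehyhy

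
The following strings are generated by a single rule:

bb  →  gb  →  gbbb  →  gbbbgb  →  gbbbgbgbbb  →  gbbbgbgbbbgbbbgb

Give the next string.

From term 3 onward, concatenate the last term with the second-to-last: gb·bb = gbbb, gbbb·gb = gbbbgb, …
So term 7 is gbbbgbgbbbgbbbgb·gbbbgbgbbb.

gbbbgbgbbbgbbbgbgbbbgbgbbb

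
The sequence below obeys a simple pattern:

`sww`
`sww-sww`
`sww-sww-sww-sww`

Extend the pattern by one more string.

Each string is two copies of the previous one joined by '-'.
So the next term is two copies of sww-sww-sww-sww with '-' between the halves.

sww-sww-sww-sww-sww-sww-sww-sww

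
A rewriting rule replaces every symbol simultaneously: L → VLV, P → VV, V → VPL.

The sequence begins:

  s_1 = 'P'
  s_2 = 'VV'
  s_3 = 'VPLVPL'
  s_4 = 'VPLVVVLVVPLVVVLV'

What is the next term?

Replace each of the 16 characters of VPLVVVLVVPLVVVLV in place — VPL VV VLV VPL VPL VPL VLV VPL VPL VV VLV VPL VPL VPL VLV VPL — and concatenate.

VPLVVVLVVPLVPLVPLVLVVPLVPLVVVLVVPLVPLVPLVLVVPL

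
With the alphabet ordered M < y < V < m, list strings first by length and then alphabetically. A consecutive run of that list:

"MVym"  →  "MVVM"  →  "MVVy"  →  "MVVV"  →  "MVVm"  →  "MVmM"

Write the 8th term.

Advancing 2 positions from MVmM through MVmM → MVmy reaches term 8.

MVmV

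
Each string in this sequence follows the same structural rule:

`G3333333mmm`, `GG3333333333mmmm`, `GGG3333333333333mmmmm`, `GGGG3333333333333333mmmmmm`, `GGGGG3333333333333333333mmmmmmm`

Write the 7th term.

GGGGGGG3333333333333333333333333mmmmmmmmm

Reading off run lengths: G runs 1, 2, 3, 4, 5; 3 runs 7, 10, 13, 16, 19; m runs 3, 4, 5, 6, 7 — each is linear in n, where the shown terms are n = 2, 3, 4, 5, 6.
For term 7, n = 8, so the run lengths are 7, 25, 9.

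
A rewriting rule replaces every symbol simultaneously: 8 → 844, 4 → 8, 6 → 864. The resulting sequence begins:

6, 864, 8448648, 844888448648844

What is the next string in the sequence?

8448884484484488844864884484488

Applying the rule to each of the 15 symbols of 844888448648844 gives the pieces 844 8 8 844 844 844 8 8 844 864 8 844 844 8 8, which concatenate to the answer.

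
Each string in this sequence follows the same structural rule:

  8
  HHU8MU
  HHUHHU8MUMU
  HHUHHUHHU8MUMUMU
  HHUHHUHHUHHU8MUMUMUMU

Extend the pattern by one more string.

Each term wraps the previous one in HHU on the left and MU on the right.
So the next term is HHU·HHUHHUHHUHHU8MUMUMUMU·MU.

HHUHHUHHUHHUHHU8MUMUMUMUMU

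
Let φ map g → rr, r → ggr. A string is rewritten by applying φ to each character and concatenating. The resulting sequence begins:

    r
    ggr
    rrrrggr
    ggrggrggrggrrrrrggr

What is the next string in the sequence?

Replace each of the 19 characters of ggrggrggrggrrrrrggr in place — rr rr ggr rr rr ggr rr rr ggr rr rr ggr ggr ggr ggr ggr rr rr ggr — and concatenate.

rrrrggrrrrrggrrrrrggrrrrrggrggrggrggrggrrrrrggr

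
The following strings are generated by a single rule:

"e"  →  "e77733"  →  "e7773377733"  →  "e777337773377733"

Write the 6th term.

e7773377733777337773377733

Every step adds 77733 to the end: s(k+1) = s(k)·77733.
From e777337773377733, 2 further steps: e777337773377733 → e77733777337773377733 → (answer).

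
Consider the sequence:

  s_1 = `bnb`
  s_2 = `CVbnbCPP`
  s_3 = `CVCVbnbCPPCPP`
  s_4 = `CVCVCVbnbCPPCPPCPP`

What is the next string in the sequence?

Each term wraps the previous one in CV on the left and CPP on the right.
Applying this once more to CVCVCVbnbCPPCPPCPP:

CVCVCVCVbnbCPPCPPCPPCPP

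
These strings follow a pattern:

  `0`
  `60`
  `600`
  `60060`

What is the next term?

60060600

From term 3 onward, concatenate the last term with the second-to-last: 60·0 = 600, 600·60 = 60060, …
So term 5 is 60060·600.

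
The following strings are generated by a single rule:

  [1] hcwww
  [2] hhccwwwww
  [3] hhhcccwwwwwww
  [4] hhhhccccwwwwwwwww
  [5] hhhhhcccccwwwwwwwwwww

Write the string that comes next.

hhhhhhccccccwwwwwwwwwwwww

Term n consists of n h's, followed by n c's, followed by 2n+1 w's (n = 1, 2, …).
Setting n = 6 gives 6, 6, 13 characters in each block.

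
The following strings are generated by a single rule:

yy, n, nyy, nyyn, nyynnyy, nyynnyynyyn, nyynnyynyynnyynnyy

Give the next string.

This is a Fibonacci-style word recurrence s(k) = s(k−1)·s(k−2): e.g. n·yy = nyy.
The next term joins nyynnyynyynnyynnyy and nyynnyynyyn.

nyynnyynyynnyynnyynyynnyynyyn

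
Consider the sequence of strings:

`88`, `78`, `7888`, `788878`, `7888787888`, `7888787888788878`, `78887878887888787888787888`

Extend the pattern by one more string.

This is a Fibonacci-style word recurrence s(k) = s(k−1)·s(k−2): e.g. 78·88 = 7888.
Continuing: 78887878887888787888787888 · 7888787888788878 gives term 8.

788878788878887878887878887888787888788878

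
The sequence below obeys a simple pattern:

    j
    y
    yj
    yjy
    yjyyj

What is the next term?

This is a Fibonacci-style word recurrence s(k) = s(k−1)·s(k−2): e.g. y·j = yj.
Continuing: yjyyj · yjy gives term 6.

yjyyjyjy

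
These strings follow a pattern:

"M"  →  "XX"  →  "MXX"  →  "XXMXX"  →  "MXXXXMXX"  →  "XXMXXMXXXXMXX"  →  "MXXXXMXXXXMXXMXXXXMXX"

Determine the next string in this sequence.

XXMXXMXXXXMXXMXXXXMXXXXMXXMXXXXMXX

This is a Fibonacci-style word recurrence s(k) = s(k−2)·s(k−1): e.g. M·XX = MXX.
The next term joins XXMXXMXXXXMXX and MXXXXMXXXXMXXMXXXXMXX.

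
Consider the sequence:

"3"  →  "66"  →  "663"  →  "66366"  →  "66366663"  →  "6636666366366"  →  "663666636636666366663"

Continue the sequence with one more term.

6636666366366663666636636666366366

Each term (from the third on) is the previous term followed by the one before it: term 3 = 66·3 = 663.
So term 8 is 663666636636666366663·6636666366366.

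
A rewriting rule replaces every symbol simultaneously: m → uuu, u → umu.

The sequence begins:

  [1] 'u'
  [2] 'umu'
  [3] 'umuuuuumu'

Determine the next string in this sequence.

Rewriting each symbol of umuuuuumu: u→umu, m→uuu, u→umu, u→umu, u→umu, u→umu, u→umu, m→uuu, u→umu, which concatenates to umu uuu umu umu umu umu umu uuu umu.

umuuuuumuumuumuumuumuuuuumu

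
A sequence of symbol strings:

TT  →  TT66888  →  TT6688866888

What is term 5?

TT66888668886688866888

Every step adds 66888 to the end: s(k+1) = s(k)·66888.
From TT6688866888, 2 further steps: TT6688866888 → TT668886688866888 → (answer).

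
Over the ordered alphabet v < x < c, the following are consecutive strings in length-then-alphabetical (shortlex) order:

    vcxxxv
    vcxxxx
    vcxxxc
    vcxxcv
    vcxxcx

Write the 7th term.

Continuing the enumeration 2 steps past vcxxcx: vcxxcx → vcxxcc → (answer).

vcxcvv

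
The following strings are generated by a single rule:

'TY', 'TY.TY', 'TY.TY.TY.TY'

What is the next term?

TY.TY.TY.TY.TY.TY.TY.TY

Every step duplicates the string with '.' between the halves.
So the next term is two copies of TY.TY.TY.TY with '.' between the halves.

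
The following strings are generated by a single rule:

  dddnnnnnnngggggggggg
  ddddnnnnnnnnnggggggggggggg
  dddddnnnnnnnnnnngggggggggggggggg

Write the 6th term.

ddddddddnnnnnnnnnnnnnnnnnggggggggggggggggggggggggg

Each string has the form d^{n} n^{2n+1} g^{3n+1}, where the shown terms are n = 3, 4, 5.
For term 6, n = 8, so the run lengths are 8, 17, 25.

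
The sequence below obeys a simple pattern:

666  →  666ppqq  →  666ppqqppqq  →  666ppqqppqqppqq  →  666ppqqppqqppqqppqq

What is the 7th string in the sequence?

Each term is the previous one with ppqq appended.
From 666ppqqppqqppqqppqq, 2 further steps: 666ppqqppqqppqqppqq → 666ppqqppqqppqqppqqppqq → (answer).

666ppqqppqqppqqppqqppqqppqq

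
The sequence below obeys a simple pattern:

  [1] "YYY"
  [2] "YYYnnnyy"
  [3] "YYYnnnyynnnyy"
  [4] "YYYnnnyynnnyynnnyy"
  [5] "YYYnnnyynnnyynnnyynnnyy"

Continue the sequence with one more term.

YYYnnnyynnnyynnnyynnnyynnnyy

The strings grow by a fixed suffix nnnyy each time.
So the next term is YYYnnnyynnnyynnnyynnnyy·nnnyy.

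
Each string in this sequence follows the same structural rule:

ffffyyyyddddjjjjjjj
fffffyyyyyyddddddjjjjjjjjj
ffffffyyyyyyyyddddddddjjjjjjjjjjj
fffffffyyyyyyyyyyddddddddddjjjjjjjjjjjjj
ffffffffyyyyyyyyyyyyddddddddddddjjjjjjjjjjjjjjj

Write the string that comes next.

fffffffffyyyyyyyyyyyyyyddddddddddddddjjjjjjjjjjjjjjjjj

The n-th term is n+2 f's then 2n y's then 2n d's then 2n+3 j's, where the shown terms are n = 2, 3, 4, 5, 6.
At n = 7 the blocks have lengths 9, 14, 14, 17.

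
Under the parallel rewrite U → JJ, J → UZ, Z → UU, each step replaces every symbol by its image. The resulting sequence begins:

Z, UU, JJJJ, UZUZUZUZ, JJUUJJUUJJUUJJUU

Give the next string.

Applying the rule to each of the 16 symbols of JJUUJJUUJJUUJJUU gives the pieces UZ UZ JJ JJ UZ UZ JJ JJ UZ UZ JJ JJ UZ UZ JJ JJ, which concatenate to the answer.

UZUZJJJJUZUZJJJJUZUZJJJJUZUZJJJJ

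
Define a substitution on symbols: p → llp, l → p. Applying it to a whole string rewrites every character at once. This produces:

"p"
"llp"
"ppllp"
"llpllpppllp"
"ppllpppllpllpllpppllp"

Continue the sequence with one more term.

Rewriting the 21 symbols of ppllpppllpllpllpppllp one by one yields llp llp p p llp llp llp p p llp p p llp p p llp llp llp p p llp; concatenated:

llpllpppllpllpllpppllpppllpppllpllpllpppllp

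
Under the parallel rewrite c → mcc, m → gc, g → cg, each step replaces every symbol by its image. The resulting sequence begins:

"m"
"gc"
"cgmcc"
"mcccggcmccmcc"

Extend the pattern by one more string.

gcmccmccmcccgcgmccgcmccmccgcmccmcc

φ(mcccggcmccmcc) expands symbol-by-symbol to gc mcc mcc mcc cg cg mcc gc mcc mcc gc mcc mcc; joining the 13 pieces gives the next term.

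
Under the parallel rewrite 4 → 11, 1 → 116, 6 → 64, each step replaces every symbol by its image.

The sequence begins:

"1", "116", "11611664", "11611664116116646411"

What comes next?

Replace each of the 20 characters of 11611664116116646411 in place — 116 116 64 116 116 64 64 11 116 116 64 116 116 64 64 11 64 11 116 116 — and concatenate.

11611664116116646411116116641161166464116411116116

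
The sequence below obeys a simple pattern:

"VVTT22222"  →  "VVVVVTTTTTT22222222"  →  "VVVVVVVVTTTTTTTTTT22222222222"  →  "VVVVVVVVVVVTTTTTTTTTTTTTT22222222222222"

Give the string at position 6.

VVVVVVVVVVVVVVVVVTTTTTTTTTTTTTTTTTTTTTT22222222222222222222

Reading off run lengths: V runs 2, 5, 8, 11; T runs 2, 6, 10, 14; 2 runs 5, 8, 11, 14 — each is linear in n (n = 1, 2, …).
At n = 6 the blocks have lengths 17, 22, 20.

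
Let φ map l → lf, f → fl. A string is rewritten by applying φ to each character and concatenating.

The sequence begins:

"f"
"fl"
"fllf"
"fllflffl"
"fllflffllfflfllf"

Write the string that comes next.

φ(fllflffllfflfllf) expands symbol-by-symbol to fl lf lf fl lf fl fl lf lf fl fl lf fl lf lf fl; joining the 16 pieces gives the next term.

fllflffllfflfllflfflfllffllflffl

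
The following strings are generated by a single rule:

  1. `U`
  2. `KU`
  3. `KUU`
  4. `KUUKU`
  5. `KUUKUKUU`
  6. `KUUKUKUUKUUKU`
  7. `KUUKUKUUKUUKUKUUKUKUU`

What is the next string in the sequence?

This is a Fibonacci-style word recurrence s(k) = s(k−1)·s(k−2): e.g. KU·U = KUU.
So term 8 is KUUKUKUUKUUKUKUUKUKUU·KUUKUKUUKUUKU.

KUUKUKUUKUUKUKUUKUKUUKUUKUKUUKUUKU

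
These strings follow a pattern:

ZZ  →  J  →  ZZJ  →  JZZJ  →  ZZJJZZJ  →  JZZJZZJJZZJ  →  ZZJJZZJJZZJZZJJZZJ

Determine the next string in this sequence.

JZZJZZJJZZJZZJJZZJJZZJZZJJZZJ

Each term (from the third on) is the two preceding terms concatenated in order: term 3 = ZZ·J = ZZJ.
The next term joins JZZJZZJJZZJ and ZZJJZZJJZZJZZJJZZJ.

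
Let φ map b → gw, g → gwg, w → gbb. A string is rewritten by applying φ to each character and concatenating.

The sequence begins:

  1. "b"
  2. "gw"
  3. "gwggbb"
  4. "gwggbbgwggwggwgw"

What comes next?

Applying the rule to each of the 16 symbols of gwggbbgwggwggwgw gives the pieces gwg gbb gwg gwg gw gw gwg gbb gwg gwg gbb gwg gwg gbb gwg gbb, which concatenate to the answer.

gwggbbgwggwggwgwgwggbbgwggwggbbgwggwggbbgwggbb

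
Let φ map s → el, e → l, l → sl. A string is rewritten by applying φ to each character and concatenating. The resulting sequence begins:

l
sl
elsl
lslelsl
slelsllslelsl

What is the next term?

Rewriting the 13 symbols of slelsllslelsl one by one yields el sl l sl el sl sl el sl l sl el sl; concatenated:

elsllslelslslelsllslelsl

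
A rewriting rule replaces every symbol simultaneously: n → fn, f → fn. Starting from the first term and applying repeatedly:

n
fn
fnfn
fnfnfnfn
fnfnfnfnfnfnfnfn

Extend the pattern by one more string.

fnfnfnfnfnfnfnfnfnfnfnfnfnfnfnfn

Applying the rule to each of the 16 symbols of fnfnfnfnfnfnfnfn gives the pieces fn fn fn fn fn fn fn fn fn fn fn fn fn fn fn fn, which concatenate to the answer.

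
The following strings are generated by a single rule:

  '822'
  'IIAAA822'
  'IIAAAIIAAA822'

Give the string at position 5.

IIAAAIIAAAIIAAAIIAAA822

Each term is the previous one with IIAAA prepended.
From IIAAAIIAAA822, 2 further steps: IIAAAIIAAA822 → IIAAAIIAAAIIAAA822 → (answer).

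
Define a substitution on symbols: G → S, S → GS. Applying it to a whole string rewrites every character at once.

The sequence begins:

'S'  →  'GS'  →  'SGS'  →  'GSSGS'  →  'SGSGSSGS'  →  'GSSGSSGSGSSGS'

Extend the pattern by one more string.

φ(GSSGSSGSGSSGS) expands symbol-by-symbol to S GS GS S GS GS S GS S GS GS S GS; joining the 13 pieces gives the next term.

SGSGSSGSGSSGSSGSGSSGS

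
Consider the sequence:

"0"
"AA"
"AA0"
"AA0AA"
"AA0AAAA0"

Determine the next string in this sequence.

Each term (from the third on) is the previous term followed by the one before it: term 3 = AA·0 = AA0.
The next term joins AA0AAAA0 and AA0AA.

AA0AAAA0AA0AA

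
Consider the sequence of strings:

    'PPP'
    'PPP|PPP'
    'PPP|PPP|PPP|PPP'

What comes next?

Every step duplicates the string with '|' between the halves.
One more doubling of PPP|PPP|PPP|PPP gives the answer.

PPP|PPP|PPP|PPP|PPP|PPP|PPP|PPP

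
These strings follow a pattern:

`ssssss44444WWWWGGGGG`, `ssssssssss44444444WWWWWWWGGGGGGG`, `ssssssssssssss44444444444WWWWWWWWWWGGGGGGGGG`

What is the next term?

The n-th term is 4n-2 s's then 3n-1 4's then 3n-2 W's then 2n+1 G's, where the shown terms are n = 2, 3, 4.
At n = 5 the blocks have lengths 18, 14, 13, 11.

ssssssssssssssssss44444444444444WWWWWWWWWWWWWGGGGGGGGGGG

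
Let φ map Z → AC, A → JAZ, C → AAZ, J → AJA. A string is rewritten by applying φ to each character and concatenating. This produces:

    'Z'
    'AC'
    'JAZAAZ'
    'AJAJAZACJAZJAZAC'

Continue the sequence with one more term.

JAZAJAJAZAJAJAZACJAZAAZAJAJAZACAJAJAZACJAZAAZ

Replace each of the 16 characters of AJAJAZACJAZJAZAC in place — JAZ AJA JAZ AJA JAZ AC JAZ AAZ AJA JAZ AC AJA JAZ AC JAZ AAZ — and concatenate.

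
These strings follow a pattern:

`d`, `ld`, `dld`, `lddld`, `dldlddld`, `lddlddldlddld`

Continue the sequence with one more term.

dldlddldlddlddldlddld

From term 3 onward, concatenate the second-to-last term with the last: d·ld = dld, ld·dld = lddld, …
Continuing: dldlddld · lddlddldlddld gives term 7.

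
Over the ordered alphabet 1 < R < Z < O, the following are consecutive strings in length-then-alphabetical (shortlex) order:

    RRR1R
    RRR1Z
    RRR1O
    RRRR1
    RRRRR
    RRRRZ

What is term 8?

RRRZ1

Continuing the enumeration 2 steps past RRRRZ: RRRRZ → RRRRO → (answer).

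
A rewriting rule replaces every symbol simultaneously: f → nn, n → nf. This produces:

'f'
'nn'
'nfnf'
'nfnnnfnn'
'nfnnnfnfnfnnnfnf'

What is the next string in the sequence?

Rewriting the 16 symbols of nfnnnfnfnfnnnfnf one by one yields nf nn nf nf nf nn nf nn nf nn nf nf nf nn nf nn; concatenated:

nfnnnfnfnfnnnfnnnfnnnfnfnfnnnfnn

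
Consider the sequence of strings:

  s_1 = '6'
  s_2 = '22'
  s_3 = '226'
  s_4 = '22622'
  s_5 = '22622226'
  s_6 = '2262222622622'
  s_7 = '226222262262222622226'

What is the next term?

Each term (from the third on) is the previous term followed by the one before it: term 3 = 22·6 = 226.
Continuing: 226222262262222622226 · 2262222622622 gives term 8.

2262222622622226222262262222622622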